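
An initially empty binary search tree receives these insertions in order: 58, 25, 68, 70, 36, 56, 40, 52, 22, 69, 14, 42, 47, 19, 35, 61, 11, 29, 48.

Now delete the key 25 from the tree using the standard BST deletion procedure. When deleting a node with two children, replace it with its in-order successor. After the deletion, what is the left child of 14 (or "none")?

11

58: root
25: left child of 58 (depth 1)
68: right child of 58 (depth 1)
70: right child of 68 (depth 2)
36: right child of 25 (depth 2)
56: right child of 36 (depth 3)
40: left child of 56 (depth 4)
52: right child of 40 (depth 5)
22: left child of 25 (depth 2)
69: left child of 70 (depth 3)
14: left child of 22 (depth 3)
42: left child of 52 (depth 6)
47: right child of 42 (depth 7)
19: right child of 14 (depth 4)
35: left child of 36 (depth 3)
61: left child of 68 (depth 2)
11: left child of 14 (depth 4)
29: left child of 35 (depth 4)
48: right child of 47 (depth 8)

Delete 25 (two children — replace with in-order successor).
After deletion, 14's left child: 11.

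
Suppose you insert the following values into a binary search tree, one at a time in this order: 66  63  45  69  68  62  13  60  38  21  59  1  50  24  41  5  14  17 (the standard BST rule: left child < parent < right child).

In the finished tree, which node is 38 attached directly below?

66: root
63: left child of 66 (depth 1)
45: left child of 63 (depth 2)
69: right child of 66 (depth 1)
68: left child of 69 (depth 2)
62: right child of 45 (depth 3)
13: left child of 45 (depth 3)
60: left child of 62 (depth 4)
38: right child of 13 (depth 4)
21: left child of 38 (depth 5)
59: left child of 60 (depth 5)
1: left child of 13 (depth 4)
50: left child of 59 (depth 6)
24: right child of 21 (depth 6)
41: right child of 38 (depth 5)
5: right child of 1 (depth 5)
14: left child of 21 (depth 6)
17: right child of 14 (depth 7)

13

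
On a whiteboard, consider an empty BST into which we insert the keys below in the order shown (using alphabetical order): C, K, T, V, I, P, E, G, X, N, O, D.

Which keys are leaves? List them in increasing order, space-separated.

D G O X

C: root
K: right child of C (depth 1)
T: right child of K (depth 2)
V: right child of T (depth 3)
I: left child of K (depth 2)
P: left child of T (depth 3)
E: left child of I (depth 3)
G: right child of E (depth 4)
X: right child of V (depth 4)
N: left child of P (depth 4)
O: right child of N (depth 5)
D: left child of E (depth 4)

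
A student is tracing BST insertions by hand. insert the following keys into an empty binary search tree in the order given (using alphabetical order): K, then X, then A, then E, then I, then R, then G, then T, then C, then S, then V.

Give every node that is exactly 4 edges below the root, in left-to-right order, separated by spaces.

G S V

Resulting structure (node: left, right):
  K: L=A, R=X
  X: L=R, R=–
  A: L=–, R=E
  E: L=C, R=I
  I: L=G, R=–
  R: L=–, R=T
  G: L=–, R=–
  T: L=S, R=V
  C: L=–, R=–
  S: L=–, R=–
  V: L=–, R=–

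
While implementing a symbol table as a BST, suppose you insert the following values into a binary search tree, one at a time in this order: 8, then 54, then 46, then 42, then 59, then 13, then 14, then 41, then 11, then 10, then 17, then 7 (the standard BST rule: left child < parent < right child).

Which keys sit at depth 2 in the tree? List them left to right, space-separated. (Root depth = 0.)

Insert 8: tree is empty, so 8 becomes the root.
Insert 54: 54 > 8 → go right. Place as right child of 8.
Insert 46: 46 > 8 → go right; 46 < 54 → go left. Place as left child of 54.
Insert 42: 42 > 8 → go right; 42 < 54 → go left; 42 < 46 → go left. Place as left child of 46.
Insert 59: 59 > 8 → go right; 59 > 54 → go right. Place as right child of 54.
Insert 13: 13 > 8 → go right; 13 < 54 → go left; 13 < 46 → go left; 13 < 42 → go left. Place as left child of 42.
Insert 14: 14 > 8 → go right; 14 < 54 → go left; 14 < 46 → go left; 14 < 42 → go left; 14 > 13 → go right. Place as right child of 13.
Insert 41: 41 > 8 → go right; 41 < 54 → go left; 41 < 46 → go left; 41 < 42 → go left; 41 > 13 → go right; 41 > 14 → go right. Place as right child of 14.
Insert 11: 11 > 8 → go right; 11 < 54 → go left; 11 < 46 → go left; 11 < 42 → go left; 11 < 13 → go left. Place as left child of 13.
Insert 10: 10 > 8 → go right; 10 < 54 → go left; 10 < 46 → go left; 10 < 42 → go left; 10 < 13 → go left; 10 < 11 → go left. Place as left child of 11.
Insert 17: 17 > 8 → go right; 17 < 54 → go left; 17 < 46 → go left; 17 < 42 → go left; 17 > 13 → go right; 17 > 14 → go right; 17 < 41 → go left. Place as left child of 41.
Insert 7: 7 < 8 → go left. Place as left child of 8.

46 59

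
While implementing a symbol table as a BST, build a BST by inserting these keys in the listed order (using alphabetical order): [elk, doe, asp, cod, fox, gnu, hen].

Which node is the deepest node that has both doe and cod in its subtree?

Resulting structure (node: left, right):
  elk: L=doe, R=fox
  doe: L=asp, R=–
  asp: L=–, R=cod
  cod: L=–, R=–
  fox: L=–, R=gnu
  gnu: L=–, R=hen
  hen: L=–, R=–

Path to doe: elk → doe
Path to cod: elk → doe → asp → cod
doe lies on both paths and is an ancestor of the other node.

doe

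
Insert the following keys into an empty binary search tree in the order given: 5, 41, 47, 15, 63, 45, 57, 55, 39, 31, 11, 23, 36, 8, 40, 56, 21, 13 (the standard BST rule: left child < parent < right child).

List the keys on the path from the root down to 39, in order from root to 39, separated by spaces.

5 41 15 39

5: root
41: right child of 5 (depth 1)
47: right child of 41 (depth 2)
15: left child of 41 (depth 2)
63: right child of 47 (depth 3)
45: left child of 47 (depth 3)
57: left child of 63 (depth 4)
55: left child of 57 (depth 5)
39: right child of 15 (depth 3)
31: left child of 39 (depth 4)
11: left child of 15 (depth 3)
23: left child of 31 (depth 5)
36: right child of 31 (depth 5)
8: left child of 11 (depth 4)
40: right child of 39 (depth 4)
56: right child of 55 (depth 6)
21: left child of 23 (depth 6)
13: right child of 11 (depth 4)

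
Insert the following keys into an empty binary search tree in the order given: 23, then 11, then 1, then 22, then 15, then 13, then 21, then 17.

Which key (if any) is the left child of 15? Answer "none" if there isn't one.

13

Insert 23: tree is empty, so 23 becomes the root.
Insert 11: 11 < 23 → go left. Place as left child of 23.
Insert 1: 1 < 23 → go left; 1 < 11 → go left. Place as left child of 11.
Insert 22: 22 < 23 → go left; 22 > 11 → go right. Place as right child of 11.
Insert 15: 15 < 23 → go left; 15 > 11 → go right; 15 < 22 → go left. Place as left child of 22.
Insert 13: 13 < 23 → go left; 13 > 11 → go right; 13 < 22 → go left; 13 < 15 → go left. Place as left child of 15.
Insert 21: 21 < 23 → go left; 21 > 11 → go right; 21 < 22 → go left; 21 > 15 → go right. Place as right child of 15.
Insert 17: 17 < 23 → go left; 17 > 11 → go right; 17 < 22 → go left; 17 > 15 → go right; 17 < 21 → go left. Place as left child of 21.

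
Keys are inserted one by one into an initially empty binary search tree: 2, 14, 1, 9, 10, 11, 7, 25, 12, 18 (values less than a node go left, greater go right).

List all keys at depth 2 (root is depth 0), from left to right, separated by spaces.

Resulting structure (node: left, right):
  2: L=1, R=14
  14: L=9, R=25
  1: L=–, R=–
  9: L=7, R=10
  10: L=–, R=11
  11: L=–, R=12
  7: L=–, R=–
  25: L=18, R=–
  12: L=–, R=–
  18: L=–, R=–

9 25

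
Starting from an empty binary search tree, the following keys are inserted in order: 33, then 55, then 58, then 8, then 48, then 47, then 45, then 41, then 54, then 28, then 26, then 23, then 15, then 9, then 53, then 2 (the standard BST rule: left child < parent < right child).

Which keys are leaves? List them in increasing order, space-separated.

2 9 41 53 58

Insert 33: tree is empty, so 33 becomes the root.
Insert 55: 55 > 33 → go right. Place as right child of 33.
Insert 58: 58 > 33 → go right; 58 > 55 → go right. Place as right child of 55.
Insert 8: 8 < 33 → go left. Place as left child of 33.
Insert 48: 48 > 33 → go right; 48 < 55 → go left. Place as left child of 55.
Insert 47: 47 > 33 → go right; 47 < 55 → go left; 47 < 48 → go left. Place as left child of 48.
Insert 45: 45 > 33 → go right; 45 < 55 → go left; 45 < 48 → go left; 45 < 47 → go left. Place as left child of 47.
Insert 41: 41 > 33 → go right; 41 < 55 → go left; 41 < 48 → go left; 41 < 47 → go left; 41 < 45 → go left. Place as left child of 45.
Insert 54: 54 > 33 → go right; 54 < 55 → go left; 54 > 48 → go right. Place as right child of 48.
Insert 28: 28 < 33 → go left; 28 > 8 → go right. Place as right child of 8.
Insert 26: 26 < 33 → go left; 26 > 8 → go right; 26 < 28 → go left. Place as left child of 28.
Insert 23: 23 < 33 → go left; 23 > 8 → go right; 23 < 28 → go left; 23 < 26 → go left. Place as left child of 26.
Insert 15: 15 < 33 → go left; 15 > 8 → go right; 15 < 28 → go left; 15 < 26 → go left; 15 < 23 → go left. Place as left child of 23.
Insert 9: 9 < 33 → go left; 9 > 8 → go right; 9 < 28 → go left; 9 < 26 → go left; 9 < 23 → go left; 9 < 15 → go left. Place as left child of 15.
Insert 53: 53 > 33 → go right; 53 < 55 → go left; 53 > 48 → go right; 53 < 54 → go left. Place as left child of 54.
Insert 2: 2 < 33 → go left; 2 < 8 → go left. Place as left child of 8.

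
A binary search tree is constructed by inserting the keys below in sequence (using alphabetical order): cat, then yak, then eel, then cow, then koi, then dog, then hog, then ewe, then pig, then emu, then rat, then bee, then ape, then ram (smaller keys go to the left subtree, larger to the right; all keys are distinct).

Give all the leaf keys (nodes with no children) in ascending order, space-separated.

Insert cat: tree is empty, so cat becomes the root.
Insert yak: yak > cat → go right. Place as right child of cat.
Insert eel: eel > cat → go right; eel < yak → go left. Place as left child of yak.
Insert cow: cow > cat → go right; cow < yak → go left; cow < eel → go left. Place as left child of eel.
Insert koi: koi > cat → go right; koi < yak → go left; koi > eel → go right. Place as right child of eel.
Insert dog: dog > cat → go right; dog < yak → go left; dog < eel → go left; dog > cow → go right. Place as right child of cow.
Insert hog: hog > cat → go right; hog < yak → go left; hog > eel → go right; hog < koi → go left. Place as left child of koi.
Insert ewe: ewe > cat → go right; ewe < yak → go left; ewe > eel → go right; ewe < koi → go left; ewe < hog → go left. Place as left child of hog.
Insert pig: pig > cat → go right; pig < yak → go left; pig > eel → go right; pig > koi → go right. Place as right child of koi.
Insert emu: emu > cat → go right; emu < yak → go left; emu > eel → go right; emu < koi → go left; emu < hog → go left; emu < ewe → go left. Place as left child of ewe.
Insert rat: rat > cat → go right; rat < yak → go left; rat > eel → go right; rat > koi → go right; rat > pig → go right. Place as right child of pig.
Insert bee: bee < cat → go left. Place as left child of cat.
Insert ape: ape < cat → go left; ape < bee → go left. Place as left child of bee.
Insert ram: ram > cat → go right; ram < yak → go left; ram > eel → go right; ram > koi → go right; ram > pig → go right; ram < rat → go left. Place as left child of rat.

ape dog emu ram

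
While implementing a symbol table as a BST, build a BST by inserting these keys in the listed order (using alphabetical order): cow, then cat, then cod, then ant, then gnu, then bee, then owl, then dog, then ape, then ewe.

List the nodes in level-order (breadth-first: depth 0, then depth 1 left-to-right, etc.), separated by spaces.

Insert cow: tree is empty, so cow becomes the root.
Insert cat: cat < cow → go left. Place as left child of cow.
Insert cod: cod < cow → go left; cod > cat → go right. Place as right child of cat.
Insert ant: ant < cow → go left; ant < cat → go left. Place as left child of cat.
Insert gnu: gnu > cow → go right. Place as right child of cow.
Insert bee: bee < cow → go left; bee < cat → go left; bee > ant → go right. Place as right child of ant.
Insert owl: owl > cow → go right; owl > gnu → go right. Place as right child of gnu.
Insert dog: dog > cow → go right; dog < gnu → go left. Place as left child of gnu.
Insert ape: ape < cow → go left; ape < cat → go left; ape > ant → go right; ape < bee → go left. Place as left child of bee.
Insert ewe: ewe > cow → go right; ewe < gnu → go left; ewe > dog → go right. Place as right child of dog.

cow cat gnu ant cod dog owl bee ewe ape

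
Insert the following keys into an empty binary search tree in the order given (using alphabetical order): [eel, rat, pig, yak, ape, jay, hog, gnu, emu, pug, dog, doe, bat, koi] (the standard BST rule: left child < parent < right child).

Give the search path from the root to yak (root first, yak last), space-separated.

Insert eel: tree is empty, so eel becomes the root.
Insert rat: rat > eel → go right. Place as right child of eel.
Insert pig: pig > eel → go right; pig < rat → go left. Place as left child of rat.
Insert yak: yak > eel → go right; yak > rat → go right. Place as right child of rat.
Insert ape: ape < eel → go left. Place as left child of eel.
Insert jay: jay > eel → go right; jay < rat → go left; jay < pig → go left. Place as left child of pig.
Insert hog: hog > eel → go right; hog < rat → go left; hog < pig → go left; hog < jay → go left. Place as left child of jay.
Insert gnu: gnu > eel → go right; gnu < rat → go left; gnu < pig → go left; gnu < jay → go left; gnu < hog → go left. Place as left child of hog.
Insert emu: emu > eel → go right; emu < rat → go left; emu < pig → go left; emu < jay → go left; emu < hog → go left; emu < gnu → go left. Place as left child of gnu.
Insert pug: pug > eel → go right; pug < rat → go left; pug > pig → go right. Place as right child of pig.
Insert dog: dog < eel → go left; dog > ape → go right. Place as right child of ape.
Insert doe: doe < eel → go left; doe > ape → go right; doe < dog → go left. Place as left child of dog.
Insert bat: bat < eel → go left; bat > ape → go right; bat < dog → go left; bat < doe → go left. Place as left child of doe.
Insert koi: koi > eel → go right; koi < rat → go left; koi < pig → go left; koi > jay → go right. Place as right child of jay.

eel rat yak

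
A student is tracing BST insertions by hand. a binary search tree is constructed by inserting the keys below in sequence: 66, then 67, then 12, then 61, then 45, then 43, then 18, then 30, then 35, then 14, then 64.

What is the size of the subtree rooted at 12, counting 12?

9

66: root
67: right child of 66 (depth 1)
12: left child of 66 (depth 1)
61: right child of 12 (depth 2)
45: left child of 61 (depth 3)
43: left child of 45 (depth 4)
18: left child of 43 (depth 5)
30: right child of 18 (depth 6)
35: right child of 30 (depth 7)
14: left child of 18 (depth 6)
64: right child of 61 (depth 3)

Subtree rooted at 12 contains: 12, 61, 45, 43, 18, 14, 30, 35, 64 — 9 nodes.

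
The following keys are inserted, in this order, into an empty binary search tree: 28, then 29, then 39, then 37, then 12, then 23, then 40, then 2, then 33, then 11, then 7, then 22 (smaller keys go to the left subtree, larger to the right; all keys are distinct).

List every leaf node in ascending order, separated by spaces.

Insert 28: tree is empty, so 28 becomes the root.
Insert 29: 29 > 28 → go right. Place as right child of 28.
Insert 39: 39 > 28 → go right; 39 > 29 → go right. Place as right child of 29.
Insert 37: 37 > 28 → go right; 37 > 29 → go right; 37 < 39 → go left. Place as left child of 39.
Insert 12: 12 < 28 → go left. Place as left child of 28.
Insert 23: 23 < 28 → go left; 23 > 12 → go right. Place as right child of 12.
Insert 40: 40 > 28 → go right; 40 > 29 → go right; 40 > 39 → go right. Place as right child of 39.
Insert 2: 2 < 28 → go left; 2 < 12 → go left. Place as left child of 12.
Insert 33: 33 > 28 → go right; 33 > 29 → go right; 33 < 39 → go left; 33 < 37 → go left. Place as left child of 37.
Insert 11: 11 < 28 → go left; 11 < 12 → go left; 11 > 2 → go right. Place as right child of 2.
Insert 7: 7 < 28 → go left; 7 < 12 → go left; 7 > 2 → go right; 7 < 11 → go left. Place as left child of 11.
Insert 22: 22 < 28 → go left; 22 > 12 → go right; 22 < 23 → go left. Place as left child of 23.

7 22 33 40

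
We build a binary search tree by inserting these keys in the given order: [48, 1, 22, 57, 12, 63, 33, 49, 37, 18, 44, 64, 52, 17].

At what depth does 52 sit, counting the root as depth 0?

Insert 48: tree is empty, so 48 becomes the root.
Insert 1: 1 < 48 → go left. Place as left child of 48.
Insert 22: 22 < 48 → go left; 22 > 1 → go right. Place as right child of 1.
Insert 57: 57 > 48 → go right. Place as right child of 48.
Insert 12: 12 < 48 → go left; 12 > 1 → go right; 12 < 22 → go left. Place as left child of 22.
Insert 63: 63 > 48 → go right; 63 > 57 → go right. Place as right child of 57.
Insert 33: 33 < 48 → go left; 33 > 1 → go right; 33 > 22 → go right. Place as right child of 22.
Insert 49: 49 > 48 → go right; 49 < 57 → go left. Place as left child of 57.
Insert 37: 37 < 48 → go left; 37 > 1 → go right; 37 > 22 → go right; 37 > 33 → go right. Place as right child of 33.
Insert 18: 18 < 48 → go left; 18 > 1 → go right; 18 < 22 → go left; 18 > 12 → go right. Place as right child of 12.
Insert 44: 44 < 48 → go left; 44 > 1 → go right; 44 > 22 → go right; 44 > 33 → go right; 44 > 37 → go right. Place as right child of 37.
Insert 64: 64 > 48 → go right; 64 > 57 → go right; 64 > 63 → go right. Place as right child of 63.
Insert 52: 52 > 48 → go right; 52 < 57 → go left; 52 > 49 → go right. Place as right child of 49.
Insert 17: 17 < 48 → go left; 17 > 1 → go right; 17 < 22 → go left; 17 > 12 → go right; 17 < 18 → go left. Place as left child of 18.

Path to 52: 48 → 57 → 49 → 52, which is 3 edges.

3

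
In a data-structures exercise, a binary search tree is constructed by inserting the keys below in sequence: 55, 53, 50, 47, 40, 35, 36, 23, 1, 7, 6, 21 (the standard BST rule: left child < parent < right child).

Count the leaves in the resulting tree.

55: root
53: left child of 55 (depth 1)
50: left child of 53 (depth 2)
47: left child of 50 (depth 3)
40: left child of 47 (depth 4)
35: left child of 40 (depth 5)
36: right child of 35 (depth 6)
23: left child of 35 (depth 6)
1: left child of 23 (depth 7)
7: right child of 1 (depth 8)
6: left child of 7 (depth 9)
21: right child of 7 (depth 9)

Leaves: 6, 21, 36 — 3 in total.

3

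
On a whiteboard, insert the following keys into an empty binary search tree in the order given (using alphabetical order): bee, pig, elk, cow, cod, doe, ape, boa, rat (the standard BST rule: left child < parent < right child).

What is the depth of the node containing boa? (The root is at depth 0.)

5

Insert bee: tree is empty, so bee becomes the root.
Insert pig: pig > bee → go right. Place as right child of bee.
Insert elk: elk > bee → go right; elk < pig → go left. Place as left child of pig.
Insert cow: cow > bee → go right; cow < pig → go left; cow < elk → go left. Place as left child of elk.
Insert cod: cod > bee → go right; cod < pig → go left; cod < elk → go left; cod < cow → go left. Place as left child of cow.
Insert doe: doe > bee → go right; doe < pig → go left; doe < elk → go left; doe > cow → go right. Place as right child of cow.
Insert ape: ape < bee → go left. Place as left child of bee.
Insert boa: boa > bee → go right; boa < pig → go left; boa < elk → go left; boa < cow → go left; boa < cod → go left. Place as left child of cod.
Insert rat: rat > bee → go right; rat > pig → go right. Place as right child of pig.

Path to boa: bee → pig → elk → cow → cod → boa, which is 5 edges.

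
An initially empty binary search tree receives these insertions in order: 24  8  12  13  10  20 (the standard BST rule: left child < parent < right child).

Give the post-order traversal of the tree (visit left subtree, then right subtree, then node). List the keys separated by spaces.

24: root
8: left child of 24 (depth 1)
12: right child of 8 (depth 2)
13: right child of 12 (depth 3)
10: left child of 12 (depth 3)
20: right child of 13 (depth 4)

10 20 13 12 8 24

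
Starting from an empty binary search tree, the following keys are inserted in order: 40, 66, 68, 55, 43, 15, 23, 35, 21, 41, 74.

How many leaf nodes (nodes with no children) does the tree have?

40: root
66: right child of 40 (depth 1)
68: right child of 66 (depth 2)
55: left child of 66 (depth 2)
43: left child of 55 (depth 3)
15: left child of 40 (depth 1)
23: right child of 15 (depth 2)
35: right child of 23 (depth 3)
21: left child of 23 (depth 3)
41: left child of 43 (depth 4)
74: right child of 68 (depth 3)

Leaves: 21, 35, 41, 74 — 4 in total.

4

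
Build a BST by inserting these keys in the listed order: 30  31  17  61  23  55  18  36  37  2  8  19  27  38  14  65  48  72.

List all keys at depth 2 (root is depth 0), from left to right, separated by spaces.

2 23 61

Resulting structure (node: left, right):
  30: L=17, R=31
  31: L=–, R=61
  17: L=2, R=23
  61: L=55, R=65
  23: L=18, R=27
  55: L=36, R=–
  18: L=–, R=19
  36: L=–, R=37
  37: L=–, R=38
  2: L=–, R=8
  8: L=–, R=14
  19: L=–, R=–
  27: L=–, R=–
  38: L=–, R=48
  14: L=–, R=–
  65: L=–, R=72
  48: L=–, R=–
  72: L=–, R=–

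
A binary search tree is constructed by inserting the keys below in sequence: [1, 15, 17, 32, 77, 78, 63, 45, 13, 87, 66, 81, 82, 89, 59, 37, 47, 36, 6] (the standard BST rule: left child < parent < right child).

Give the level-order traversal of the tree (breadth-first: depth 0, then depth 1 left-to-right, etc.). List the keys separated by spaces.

1 15 13 17 6 32 77 63 78 45 66 87 37 59 81 89 36 47 82

1: root
15: right child of 1 (depth 1)
17: right child of 15 (depth 2)
32: right child of 17 (depth 3)
77: right child of 32 (depth 4)
78: right child of 77 (depth 5)
63: left child of 77 (depth 5)
45: left child of 63 (depth 6)
13: left child of 15 (depth 2)
87: right child of 78 (depth 6)
66: right child of 63 (depth 6)
81: left child of 87 (depth 7)
82: right child of 81 (depth 8)
89: right child of 87 (depth 7)
59: right child of 45 (depth 7)
37: left child of 45 (depth 7)
47: left child of 59 (depth 8)
36: left child of 37 (depth 8)
6: left child of 13 (depth 3)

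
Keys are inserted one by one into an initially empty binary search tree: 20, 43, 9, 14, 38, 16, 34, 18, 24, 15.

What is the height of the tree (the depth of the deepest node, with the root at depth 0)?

4

20: root
43: right child of 20 (depth 1)
9: left child of 20 (depth 1)
14: right child of 9 (depth 2)
38: left child of 43 (depth 2)
16: right child of 14 (depth 3)
34: left child of 38 (depth 3)
18: right child of 16 (depth 4)
24: left child of 34 (depth 4)
15: left child of 16 (depth 4)

The deepest node is 18 at depth 4.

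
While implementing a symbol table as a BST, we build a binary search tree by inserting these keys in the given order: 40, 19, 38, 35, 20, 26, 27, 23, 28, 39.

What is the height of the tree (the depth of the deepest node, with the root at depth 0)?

7

Insert 40: tree is empty, so 40 becomes the root.
Insert 19: 19 < 40 → go left. Place as left child of 40.
Insert 38: 38 < 40 → go left; 38 > 19 → go right. Place as right child of 19.
Insert 35: 35 < 40 → go left; 35 > 19 → go right; 35 < 38 → go left. Place as left child of 38.
Insert 20: 20 < 40 → go left; 20 > 19 → go right; 20 < 38 → go left; 20 < 35 → go left. Place as left child of 35.
Insert 26: 26 < 40 → go left; 26 > 19 → go right; 26 < 38 → go left; 26 < 35 → go left; 26 > 20 → go right. Place as right child of 20.
Insert 27: 27 < 40 → go left; 27 > 19 → go right; 27 < 38 → go left; 27 < 35 → go left; 27 > 20 → go right; 27 > 26 → go right. Place as right child of 26.
Insert 23: 23 < 40 → go left; 23 > 19 → go right; 23 < 38 → go left; 23 < 35 → go left; 23 > 20 → go right; 23 < 26 → go left. Place as left child of 26.
Insert 28: 28 < 40 → go left; 28 > 19 → go right; 28 < 38 → go left; 28 < 35 → go left; 28 > 20 → go right; 28 > 26 → go right; 28 > 27 → go right. Place as right child of 27.
Insert 39: 39 < 40 → go left; 39 > 19 → go right; 39 > 38 → go right. Place as right child of 38.

The deepest node is 28 at depth 7.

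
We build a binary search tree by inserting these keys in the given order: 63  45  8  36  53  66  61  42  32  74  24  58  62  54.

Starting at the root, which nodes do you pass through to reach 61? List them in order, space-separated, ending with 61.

63 45 53 61

Insert 63: tree is empty, so 63 becomes the root.
Insert 45: 45 < 63 → go left. Place as left child of 63.
Insert 8: 8 < 63 → go left; 8 < 45 → go left. Place as left child of 45.
Insert 36: 36 < 63 → go left; 36 < 45 → go left; 36 > 8 → go right. Place as right child of 8.
Insert 53: 53 < 63 → go left; 53 > 45 → go right. Place as right child of 45.
Insert 66: 66 > 63 → go right. Place as right child of 63.
Insert 61: 61 < 63 → go left; 61 > 45 → go right; 61 > 53 → go right. Place as right child of 53.
Insert 42: 42 < 63 → go left; 42 < 45 → go left; 42 > 8 → go right; 42 > 36 → go right. Place as right child of 36.
Insert 32: 32 < 63 → go left; 32 < 45 → go left; 32 > 8 → go right; 32 < 36 → go left. Place as left child of 36.
Insert 74: 74 > 63 → go right; 74 > 66 → go right. Place as right child of 66.
Insert 24: 24 < 63 → go left; 24 < 45 → go left; 24 > 8 → go right; 24 < 36 → go left; 24 < 32 → go left. Place as left child of 32.
Insert 58: 58 < 63 → go left; 58 > 45 → go right; 58 > 53 → go right; 58 < 61 → go left. Place as left child of 61.
Insert 62: 62 < 63 → go left; 62 > 45 → go right; 62 > 53 → go right; 62 > 61 → go right. Place as right child of 61.
Insert 54: 54 < 63 → go left; 54 > 45 → go right; 54 > 53 → go right; 54 < 61 → go left; 54 < 58 → go left. Place as left child of 58.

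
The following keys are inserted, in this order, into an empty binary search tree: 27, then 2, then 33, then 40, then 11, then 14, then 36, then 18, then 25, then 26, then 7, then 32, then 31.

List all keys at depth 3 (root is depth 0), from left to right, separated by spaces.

27: root
2: left child of 27 (depth 1)
33: right child of 27 (depth 1)
40: right child of 33 (depth 2)
11: right child of 2 (depth 2)
14: right child of 11 (depth 3)
36: left child of 40 (depth 3)
18: right child of 14 (depth 4)
25: right child of 18 (depth 5)
26: right child of 25 (depth 6)
7: left child of 11 (depth 3)
32: left child of 33 (depth 2)
31: left child of 32 (depth 3)

7 14 31 36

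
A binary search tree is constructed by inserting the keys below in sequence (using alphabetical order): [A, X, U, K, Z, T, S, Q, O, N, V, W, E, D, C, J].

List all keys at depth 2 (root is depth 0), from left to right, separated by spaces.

U Z

A: root
X: right child of A (depth 1)
U: left child of X (depth 2)
K: left child of U (depth 3)
Z: right child of X (depth 2)
T: right child of K (depth 4)
S: left child of T (depth 5)
Q: left child of S (depth 6)
O: left child of Q (depth 7)
N: left child of O (depth 8)
V: right child of U (depth 3)
W: right child of V (depth 4)
E: left child of K (depth 4)
D: left child of E (depth 5)
C: left child of D (depth 6)
J: right child of E (depth 5)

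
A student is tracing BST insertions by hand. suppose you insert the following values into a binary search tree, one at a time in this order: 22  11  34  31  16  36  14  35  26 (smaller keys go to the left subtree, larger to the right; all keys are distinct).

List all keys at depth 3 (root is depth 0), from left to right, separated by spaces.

14 26 35

Insert 22: tree is empty, so 22 becomes the root.
Insert 11: 11 < 22 → go left. Place as left child of 22.
Insert 34: 34 > 22 → go right. Place as right child of 22.
Insert 31: 31 > 22 → go right; 31 < 34 → go left. Place as left child of 34.
Insert 16: 16 < 22 → go left; 16 > 11 → go right. Place as right child of 11.
Insert 36: 36 > 22 → go right; 36 > 34 → go right. Place as right child of 34.
Insert 14: 14 < 22 → go left; 14 > 11 → go right; 14 < 16 → go left. Place as left child of 16.
Insert 35: 35 > 22 → go right; 35 > 34 → go right; 35 < 36 → go left. Place as left child of 36.
Insert 26: 26 > 22 → go right; 26 < 34 → go left; 26 < 31 → go left. Place as left child of 31.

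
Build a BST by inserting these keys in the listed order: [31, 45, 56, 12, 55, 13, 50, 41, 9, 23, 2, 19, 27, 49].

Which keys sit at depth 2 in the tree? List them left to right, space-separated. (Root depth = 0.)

9 13 41 56

31: root
45: right child of 31 (depth 1)
56: right child of 45 (depth 2)
12: left child of 31 (depth 1)
55: left child of 56 (depth 3)
13: right child of 12 (depth 2)
50: left child of 55 (depth 4)
41: left child of 45 (depth 2)
9: left child of 12 (depth 2)
23: right child of 13 (depth 3)
2: left child of 9 (depth 3)
19: left child of 23 (depth 4)
27: right child of 23 (depth 4)
49: left child of 50 (depth 5)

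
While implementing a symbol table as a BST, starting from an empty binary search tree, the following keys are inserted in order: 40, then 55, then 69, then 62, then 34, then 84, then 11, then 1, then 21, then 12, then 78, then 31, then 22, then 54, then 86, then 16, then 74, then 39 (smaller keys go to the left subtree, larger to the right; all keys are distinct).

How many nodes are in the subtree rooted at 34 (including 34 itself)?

9

Insert 40: tree is empty, so 40 becomes the root.
Insert 55: 55 > 40 → go right. Place as right child of 40.
Insert 69: 69 > 40 → go right; 69 > 55 → go right. Place as right child of 55.
Insert 62: 62 > 40 → go right; 62 > 55 → go right; 62 < 69 → go left. Place as left child of 69.
Insert 34: 34 < 40 → go left. Place as left child of 40.
Insert 84: 84 > 40 → go right; 84 > 55 → go right; 84 > 69 → go right. Place as right child of 69.
Insert 11: 11 < 40 → go left; 11 < 34 → go left. Place as left child of 34.
Insert 1: 1 < 40 → go left; 1 < 34 → go left; 1 < 11 → go left. Place as left child of 11.
Insert 21: 21 < 40 → go left; 21 < 34 → go left; 21 > 11 → go right. Place as right child of 11.
Insert 12: 12 < 40 → go left; 12 < 34 → go left; 12 > 11 → go right; 12 < 21 → go left. Place as left child of 21.
Insert 78: 78 > 40 → go right; 78 > 55 → go right; 78 > 69 → go right; 78 < 84 → go left. Place as left child of 84.
Insert 31: 31 < 40 → go left; 31 < 34 → go left; 31 > 11 → go right; 31 > 21 → go right. Place as right child of 21.
Insert 22: 22 < 40 → go left; 22 < 34 → go left; 22 > 11 → go right; 22 > 21 → go right; 22 < 31 → go left. Place as left child of 31.
Insert 54: 54 > 40 → go right; 54 < 55 → go left. Place as left child of 55.
Insert 86: 86 > 40 → go right; 86 > 55 → go right; 86 > 69 → go right; 86 > 84 → go right. Place as right child of 84.
Insert 16: 16 < 40 → go left; 16 < 34 → go left; 16 > 11 → go right; 16 < 21 → go left; 16 > 12 → go right. Place as right child of 12.
Insert 74: 74 > 40 → go right; 74 > 55 → go right; 74 > 69 → go right; 74 < 84 → go left; 74 < 78 → go left. Place as left child of 78.
Insert 39: 39 < 40 → go left; 39 > 34 → go right. Place as right child of 34.

Subtree rooted at 34 contains: 34, 11, 1, 21, 12, 16, 31, 22, 39 — 9 nodes.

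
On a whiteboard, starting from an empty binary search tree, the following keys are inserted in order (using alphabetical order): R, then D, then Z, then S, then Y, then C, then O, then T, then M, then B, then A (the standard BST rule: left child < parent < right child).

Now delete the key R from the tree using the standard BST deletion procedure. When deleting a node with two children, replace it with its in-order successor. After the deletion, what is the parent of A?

Insert R: tree is empty, so R becomes the root.
Insert D: D < R → go left. Place as left child of R.
Insert Z: Z > R → go right. Place as right child of R.
Insert S: S > R → go right; S < Z → go left. Place as left child of Z.
Insert Y: Y > R → go right; Y < Z → go left; Y > S → go right. Place as right child of S.
Insert C: C < R → go left; C < D → go left. Place as left child of D.
Insert O: O < R → go left; O > D → go right. Place as right child of D.
Insert T: T > R → go right; T < Z → go left; T > S → go right; T < Y → go left. Place as left child of Y.
Insert M: M < R → go left; M > D → go right; M < O → go left. Place as left child of O.
Insert B: B < R → go left; B < D → go left; B < C → go left. Place as left child of C.
Insert A: A < R → go left; A < D → go left; A < C → go left; A < B → go left. Place as left child of B.

Delete R (two children — replace with in-order successor).
After deletion, A's parent is B.

B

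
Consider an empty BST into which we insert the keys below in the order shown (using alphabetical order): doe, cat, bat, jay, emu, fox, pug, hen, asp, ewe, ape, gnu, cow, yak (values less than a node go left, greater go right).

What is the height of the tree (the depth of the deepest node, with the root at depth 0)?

5

doe: root
cat: left child of doe (depth 1)
bat: left child of cat (depth 2)
jay: right child of doe (depth 1)
emu: left child of jay (depth 2)
fox: right child of emu (depth 3)
pug: right child of jay (depth 2)
hen: right child of fox (depth 4)
asp: left child of bat (depth 3)
ewe: left child of fox (depth 4)
ape: left child of asp (depth 4)
gnu: left child of hen (depth 5)
cow: right child of cat (depth 2)
yak: right child of pug (depth 3)

The deepest node is gnu at depth 5.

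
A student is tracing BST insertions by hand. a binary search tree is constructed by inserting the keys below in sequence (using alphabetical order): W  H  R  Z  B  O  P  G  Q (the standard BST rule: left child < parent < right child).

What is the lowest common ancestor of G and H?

Resulting structure (node: left, right):
  W: L=H, R=Z
  H: L=B, R=R
  R: L=O, R=–
  Z: L=–, R=–
  B: L=–, R=G
  O: L=–, R=P
  P: L=–, R=Q
  G: L=–, R=–
  Q: L=–, R=–

Path to G: W → H → B → G
Path to H: W → H
H lies on both paths and is an ancestor of the other node.

H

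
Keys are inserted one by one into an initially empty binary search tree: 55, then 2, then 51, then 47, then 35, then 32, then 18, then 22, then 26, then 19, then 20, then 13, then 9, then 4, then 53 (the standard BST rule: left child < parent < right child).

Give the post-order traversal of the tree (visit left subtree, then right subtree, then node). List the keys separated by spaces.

4 9 13 20 19 26 22 18 32 35 47 53 51 2 55

Insert 55: tree is empty, so 55 becomes the root.
Insert 2: 2 < 55 → go left. Place as left child of 55.
Insert 51: 51 < 55 → go left; 51 > 2 → go right. Place as right child of 2.
Insert 47: 47 < 55 → go left; 47 > 2 → go right; 47 < 51 → go left. Place as left child of 51.
Insert 35: 35 < 55 → go left; 35 > 2 → go right; 35 < 51 → go left; 35 < 47 → go left. Place as left child of 47.
Insert 32: 32 < 55 → go left; 32 > 2 → go right; 32 < 51 → go left; 32 < 47 → go left; 32 < 35 → go left. Place as left child of 35.
Insert 18: 18 < 55 → go left; 18 > 2 → go right; 18 < 51 → go left; 18 < 47 → go left; 18 < 35 → go left; 18 < 32 → go left. Place as left child of 32.
Insert 22: 22 < 55 → go left; 22 > 2 → go right; 22 < 51 → go left; 22 < 47 → go left; 22 < 35 → go left; 22 < 32 → go left; 22 > 18 → go right. Place as right child of 18.
Insert 26: 26 < 55 → go left; 26 > 2 → go right; 26 < 51 → go left; 26 < 47 → go left; 26 < 35 → go left; 26 < 32 → go left; 26 > 18 → go right; 26 > 22 → go right. Place as right child of 22.
Insert 19: 19 < 55 → go left; 19 > 2 → go right; 19 < 51 → go left; 19 < 47 → go left; 19 < 35 → go left; 19 < 32 → go left; 19 > 18 → go right; 19 < 22 → go left. Place as left child of 22.
Insert 20: 20 < 55 → go left; 20 > 2 → go right; 20 < 51 → go left; 20 < 47 → go left; 20 < 35 → go left; 20 < 32 → go left; 20 > 18 → go right; 20 < 22 → go left; 20 > 19 → go right. Place as right child of 19.
Insert 13: 13 < 55 → go left; 13 > 2 → go right; 13 < 51 → go left; 13 < 47 → go left; 13 < 35 → go left; 13 < 32 → go left; 13 < 18 → go left. Place as left child of 18.
Insert 9: 9 < 55 → go left; 9 > 2 → go right; 9 < 51 → go left; 9 < 47 → go left; 9 < 35 → go left; 9 < 32 → go left; 9 < 18 → go left; 9 < 13 → go left. Place as left child of 13.
Insert 4: 4 < 55 → go left; 4 > 2 → go right; 4 < 51 → go left; 4 < 47 → go left; 4 < 35 → go left; 4 < 32 → go left; 4 < 18 → go left; 4 < 13 → go left; 4 < 9 → go left. Place as left child of 9.
Insert 53: 53 < 55 → go left; 53 > 2 → go right; 53 > 51 → go right. Place as right child of 51.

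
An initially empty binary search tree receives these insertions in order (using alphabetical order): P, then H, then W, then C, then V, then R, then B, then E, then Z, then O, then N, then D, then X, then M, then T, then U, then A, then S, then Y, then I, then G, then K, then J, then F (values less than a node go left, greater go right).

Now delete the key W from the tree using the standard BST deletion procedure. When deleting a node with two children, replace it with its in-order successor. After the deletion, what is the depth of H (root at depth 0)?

1

Resulting structure (node: left, right):
  P: L=H, R=W
  H: L=C, R=O
  W: L=V, R=Z
  C: L=B, R=E
  V: L=R, R=–
  R: L=–, R=T
  B: L=A, R=–
  E: L=D, R=G
  Z: L=X, R=–
  O: L=N, R=–
  N: L=M, R=–
  D: L=–, R=–
  X: L=–, R=Y
  M: L=I, R=–
  T: L=S, R=U
  U: L=–, R=–
  A: L=–, R=–
  S: L=–, R=–
  Y: L=–, R=–
  I: L=–, R=K
  G: L=F, R=–
  K: L=J, R=–
  J: L=–, R=–
  F: L=–, R=–

Delete W (two children — replace with in-order successor).
After deletion, path to H: P → H.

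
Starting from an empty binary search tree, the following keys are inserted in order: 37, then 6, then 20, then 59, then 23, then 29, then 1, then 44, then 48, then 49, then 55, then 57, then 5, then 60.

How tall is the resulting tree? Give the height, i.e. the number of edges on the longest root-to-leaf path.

37: root
6: left child of 37 (depth 1)
20: right child of 6 (depth 2)
59: right child of 37 (depth 1)
23: right child of 20 (depth 3)
29: right child of 23 (depth 4)
1: left child of 6 (depth 2)
44: left child of 59 (depth 2)
48: right child of 44 (depth 3)
49: right child of 48 (depth 4)
55: right child of 49 (depth 5)
57: right child of 55 (depth 6)
5: right child of 1 (depth 3)
60: right child of 59 (depth 2)

The deepest node is 57 at depth 6.

6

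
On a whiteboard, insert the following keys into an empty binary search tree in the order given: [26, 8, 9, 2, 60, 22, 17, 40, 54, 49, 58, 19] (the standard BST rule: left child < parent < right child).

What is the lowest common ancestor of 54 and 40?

40

Resulting structure (node: left, right):
  26: L=8, R=60
  8: L=2, R=9
  9: L=–, R=22
  2: L=–, R=–
  60: L=40, R=–
  22: L=17, R=–
  17: L=–, R=19
  40: L=–, R=54
  54: L=49, R=58
  49: L=–, R=–
  58: L=–, R=–
  19: L=–, R=–

Path to 54: 26 → 60 → 40 → 54
Path to 40: 26 → 60 → 40
40 lies on both paths and is an ancestor of the other node.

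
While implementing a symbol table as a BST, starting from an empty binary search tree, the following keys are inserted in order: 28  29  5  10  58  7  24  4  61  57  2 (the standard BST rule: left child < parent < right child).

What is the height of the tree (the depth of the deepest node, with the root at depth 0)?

3

28: root
29: right child of 28 (depth 1)
5: left child of 28 (depth 1)
10: right child of 5 (depth 2)
58: right child of 29 (depth 2)
7: left child of 10 (depth 3)
24: right child of 10 (depth 3)
4: left child of 5 (depth 2)
61: right child of 58 (depth 3)
57: left child of 58 (depth 3)
2: left child of 4 (depth 3)

The deepest node is 7 at depth 3.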